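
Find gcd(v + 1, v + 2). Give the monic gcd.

1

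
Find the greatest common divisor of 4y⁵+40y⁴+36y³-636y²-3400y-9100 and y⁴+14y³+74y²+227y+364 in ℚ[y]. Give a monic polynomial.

y³+10y²+34y+91

Euclidean algorithm in ℚ[y]:
  4y⁵+40y⁴+36y³-636y²-3400y-9100 = (4y-16)(y⁴+14y³+74y²+227y+364) + (-36y³-360y²-1224y-3276)
  y⁴+14y³+74y²+227y+364 = (-(1/36)y-1/9)(-36y³-360y²-1224y-3276) + (0)
Last nonzero remainder: -36y³-360y²-1224y-3276. Dividing through by -36 gives the monic gcd y³+10y²+34y+91.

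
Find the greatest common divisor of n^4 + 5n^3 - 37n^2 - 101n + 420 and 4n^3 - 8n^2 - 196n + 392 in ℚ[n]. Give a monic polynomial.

n + 7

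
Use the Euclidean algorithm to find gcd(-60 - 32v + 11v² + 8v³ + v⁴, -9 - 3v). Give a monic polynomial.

3 + v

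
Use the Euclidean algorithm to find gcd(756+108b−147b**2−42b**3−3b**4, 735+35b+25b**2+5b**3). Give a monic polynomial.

Euclidean algorithm in ℚ[b]:
  −3b**4−42b**3−147b**2+108b+756 = (−(3/5)b−27/5)(5b**3+25b**2+35b+735) + (9b**2+738b+4725)
  5b**3+25b**2+35b+735 = ((5/9)b−385/9)(9b**2+738b+4725) + (28980b+202860)
  9b**2+738b+4725 = ((1/3220)b+15/644)(28980b+202860) + (0)
Last nonzero remainder: 28980b+202860. Dividing through by 28980 gives the monic gcd b+7.

7+b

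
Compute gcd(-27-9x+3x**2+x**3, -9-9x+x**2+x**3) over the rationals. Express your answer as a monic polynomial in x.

Repeated division with remainder:
  x**3+3x**2-9x-27 = (x**3+x**2-9x-9) + (2x**2-18)
  x**3+x**2-9x-9 = ((1/2)x+1/2)(2x**2-18) + (0)
Last nonzero remainder: 2x**2-18. Dividing through by 2 gives the monic gcd x**2-9.

-9+x**2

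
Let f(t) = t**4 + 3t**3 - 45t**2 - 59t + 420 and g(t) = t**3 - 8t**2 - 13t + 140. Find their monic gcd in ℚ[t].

t**2 - t - 20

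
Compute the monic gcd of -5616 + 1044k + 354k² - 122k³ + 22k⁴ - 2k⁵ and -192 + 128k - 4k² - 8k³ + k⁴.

Apply the Euclidean algorithm:
  -2k⁵ + 22k⁴ - 122k³ + 354k² + 1044k - 5616 = (-2k + 6)(k⁴ - 8k³ - 4k² + 128k - 192) + (-82k³ + 634k² - 108k - 4464)
  k⁴ - 8k³ - 4k² + 128k - 192 = (-(1/82)k + 11/3362)(-82k³ + 634k² - 108k - 4464) + (-(12425/1681)k² + (124250/1681)k - 298200/1681)
  -82k³ + 634k² - 108k - 4464 = ((137842/12425)k + 312666/12425)(-(12425/1681)k² + (124250/1681)k - 298200/1681) + (0)
Last nonzero remainder: -(12425/1681)k² + (124250/1681)k - 298200/1681. Dividing through by -12425/1681 gives the monic gcd k² - 10k + 24.

24 - 10k + k²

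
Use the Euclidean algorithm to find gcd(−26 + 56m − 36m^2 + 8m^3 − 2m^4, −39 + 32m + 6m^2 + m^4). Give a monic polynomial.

−13 + 15m − 3m^2 + m^3

Euclidean algorithm in ℚ[m]:
  −2m^4 + 8m^3 − 36m^2 + 56m − 26 = (−2)(m^4 + 6m^2 + 32m − 39) + (8m^3 − 24m^2 + 120m − 104)
  m^4 + 6m^2 + 32m − 39 = ((1/8)m + 3/8)(8m^3 − 24m^2 + 120m − 104) + (0)
Last nonzero remainder: 8m^3 − 24m^2 + 120m − 104. Dividing through by 8 gives the monic gcd m^3 − 3m^2 + 15m − 13.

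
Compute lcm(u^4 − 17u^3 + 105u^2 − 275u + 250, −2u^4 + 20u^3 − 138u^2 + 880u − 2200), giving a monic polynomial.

u^6 − 17u^5 + 149u^4 − 1023u^3 + 4870u^2 − 12100u + 11000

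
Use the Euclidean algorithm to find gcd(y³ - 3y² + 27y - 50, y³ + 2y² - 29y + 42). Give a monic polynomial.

By polynomial division,
  y³ - 3y² + 27y - 50 = (y³ + 2y² - 29y + 42) + (-5y² + 56y - 92)
  y³ + 2y² - 29y + 42 = (-(1/5)y - 66/25)(-5y² + 56y - 92) + ((2511/25)y - 5022/25)
  -5y² + 56y - 92 = (-(125/2511)y + 1150/2511)((2511/25)y - 5022/25) + (0)
Last nonzero remainder: (2511/25)y - 5022/25. Dividing through by 2511/25 gives the monic gcd y - 2.

y - 2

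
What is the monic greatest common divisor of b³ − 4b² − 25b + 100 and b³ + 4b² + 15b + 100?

b + 5

Euclidean algorithm in ℚ[b]:
  b³ − 4b² − 25b + 100 = (b³ + 4b² + 15b + 100) + (−8b² − 40b)
  b³ + 4b² + 15b + 100 = (−(1/8)b + 1/8)(−8b² − 40b) + (20b + 100)
  −8b² − 40b = (−(2/5)b)(20b + 100) + (0)
Last nonzero remainder: 20b + 100. Dividing through by 20 gives the monic gcd b + 5.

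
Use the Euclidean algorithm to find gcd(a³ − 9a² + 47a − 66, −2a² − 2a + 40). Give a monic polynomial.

1

Repeated division with remainder:
  a³ − 9a² + 47a − 66 = (−(1/2)a + 5)(−2a² − 2a + 40) + (77a − 266)
  −2a² − 2a + 40 = (−(2/77)a − 14/121)(77a − 266) + (1116/121)
  77a − 266 = ((9317/1116)a − 16093/558)(1116/121) + (0)
The last nonzero remainder is the constant 1116/121, so the polynomials are coprime and gcd = 1.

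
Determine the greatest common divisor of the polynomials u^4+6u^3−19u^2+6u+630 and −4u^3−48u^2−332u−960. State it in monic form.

Apply the Euclidean algorithm:
  u^4+6u^3−19u^2+6u+630 = (−(1/4)u+3/2)(−4u^3−48u^2−332u−960) + (−30u^2+264u+2070)
  −4u^3−48u^2−332u−960 = ((2/15)u+208/75)(−30u^2+264u+2070) + (−(33504/25)u−33504/5)
  −30u^2+264u+2070 = ((125/5584)u−1725/5584)(−(33504/25)u−33504/5) + (0)
Last nonzero remainder: −(33504/25)u−33504/5. Dividing through by −33504/25 gives the monic gcd u+5.

u+5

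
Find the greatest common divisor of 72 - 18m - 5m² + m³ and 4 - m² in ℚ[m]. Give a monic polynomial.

Euclidean algorithm in ℚ[m]:
  m³ - 5m² - 18m + 72 = (-m + 5)(-m² + 4) + (-14m + 52)
  -m² + 4 = ((1/14)m + 13/49)(-14m + 52) + (-480/49)
  -14m + 52 = ((343/240)m - 637/120)(-480/49) + (0)
The last nonzero remainder is the constant -480/49, so the polynomials are coprime and gcd = 1.

1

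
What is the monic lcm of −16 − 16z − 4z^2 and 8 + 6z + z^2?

16 + 20z + 8z^2 + z^3

By polynomial division,
  −4z^2 − 16z − 16 = (−4)(z^2 + 6z + 8) + (8z + 16)
  z^2 + 6z + 8 = ((1/8)z + 1/2)(8z + 16) + (0)
Last nonzero remainder: 8z + 16. Dividing through by 8 gives the monic gcd z + 2.
Then lcm(f, g) = f·g / gcd(f, g); expanding and making the result monic gives the answer.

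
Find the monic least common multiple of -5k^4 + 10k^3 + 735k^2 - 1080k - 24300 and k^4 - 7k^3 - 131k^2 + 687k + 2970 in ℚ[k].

By polynomial division,
  -5k^4 + 10k^3 + 735k^2 - 1080k - 24300 = (-5)(k^4 - 7k^3 - 131k^2 + 687k + 2970) + (-25k^3 + 80k^2 + 2355k - 9450)
  k^4 - 7k^3 - 131k^2 + 687k + 2970 = (-(1/25)k + 19/125)(-25k^3 + 80k^2 + 2355k - 9450) + (-(1224/25)k^2 - (1224/25)k + 22032/5)
  -25k^3 + 80k^2 + 2355k - 9450 = ((625/1224)k - 875/408)(-(1224/25)k^2 - (1224/25)k + 22032/5) + (0)
Last nonzero remainder: -(1224/25)k^2 - (1224/25)k + 22032/5. Dividing through by -1224/25 gives the monic gcd k^2 + k - 90.
Then lcm(f, g) = f·g / gcd(f, g); expanding and making the result monic gives the answer.

k^6 - 10k^5 - 164k^4 + 1458k^3 + 7983k^2 - 46008k - 160380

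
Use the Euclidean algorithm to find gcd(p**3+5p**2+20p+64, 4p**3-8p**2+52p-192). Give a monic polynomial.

By polynomial division,
  p**3+5p**2+20p+64 = (1/4)(4p**3-8p**2+52p-192) + (7p**2+7p+112)
  4p**3-8p**2+52p-192 = ((4/7)p-12/7)(7p**2+7p+112) + (0)
Last nonzero remainder: 7p**2+7p+112. Dividing through by 7 gives the monic gcd p**2+p+16.

p**2+p+16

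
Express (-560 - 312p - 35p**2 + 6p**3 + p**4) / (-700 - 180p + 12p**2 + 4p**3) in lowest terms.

(16 + 8p + p**2)/(20 + 4p)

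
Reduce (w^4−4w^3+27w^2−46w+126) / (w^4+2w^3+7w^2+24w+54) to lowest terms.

(w^2−2w+14)/(w^2+4w+6)

Apply the Euclidean algorithm:
  w^4−4w^3+27w^2−46w+126 = (w^4+2w^3+7w^2+24w+54) + (−6w^3+20w^2−70w+72)
  w^4+2w^3+7w^2+24w+54 = (−(1/6)w−8/9)(−6w^3+20w^2−70w+72) + ((118/9)w^2−(236/9)w+118)
  −6w^3+20w^2−70w+72 = (−(27/59)w+36/59)((118/9)w^2−(236/9)w+118) + (0)
Last nonzero remainder: (118/9)w^2−(236/9)w+118. Dividing through by 118/9 gives the monic gcd w^2−2w+9.
Cancel w^2−2w+9 from numerator and denominator to get the reduced form.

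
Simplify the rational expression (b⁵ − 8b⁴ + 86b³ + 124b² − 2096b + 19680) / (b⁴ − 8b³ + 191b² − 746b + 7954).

By polynomial division,
  b⁵ − 8b⁴ + 86b³ + 124b² − 2096b + 19680 = (b)(b⁴ − 8b³ + 191b² − 746b + 7954) + (−105b³ + 870b² − 10050b + 19680)
  b⁴ − 8b³ + 191b² − 746b + 7954 = (−(1/105)b − 2/735)(−105b³ + 870b² − 10050b + 19680) + ((4785/49)b² − (28710/49)b + 392370/49)
  −105b³ + 870b² − 10050b + 19680 = (−(343/319)b + 784/319)((4785/49)b² − (28710/49)b + 392370/49) + (0)
Last nonzero remainder: (4785/49)b² − (28710/49)b + 392370/49. Dividing through by 4785/49 gives the monic gcd b² − 6b + 82.
Cancel b² − 6b + 82 from numerator and denominator to get the reduced form.

(b³ − 2b² − 8b + 240)/(b² − 2b + 97)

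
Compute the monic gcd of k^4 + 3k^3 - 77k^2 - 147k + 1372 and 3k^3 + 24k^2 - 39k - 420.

k^2 + 3k - 28

By polynomial division,
  k^4 + 3k^3 - 77k^2 - 147k + 1372 = ((1/3)k - 5/3)(3k^3 + 24k^2 - 39k - 420) + (-24k^2 - 72k + 672)
  3k^3 + 24k^2 - 39k - 420 = (-(1/8)k - 5/8)(-24k^2 - 72k + 672) + (0)
Last nonzero remainder: -24k^2 - 72k + 672. Dividing through by -24 gives the monic gcd k^2 + 3k - 28.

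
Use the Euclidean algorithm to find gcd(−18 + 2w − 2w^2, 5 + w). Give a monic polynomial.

1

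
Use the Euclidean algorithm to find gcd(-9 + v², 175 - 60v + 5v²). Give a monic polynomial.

1

By polynomial division,
  v² - 9 = (1/5)(5v² - 60v + 175) + (12v - 44)
  5v² - 60v + 175 = ((5/12)v - 125/36)(12v - 44) + (200/9)
  12v - 44 = ((27/50)v - 99/50)(200/9) + (0)
The last nonzero remainder is the constant 200/9, so the polynomials are coprime and gcd = 1.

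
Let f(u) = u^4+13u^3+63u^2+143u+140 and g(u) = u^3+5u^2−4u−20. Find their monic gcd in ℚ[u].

u+5

Repeated division with remainder:
  u^4+13u^3+63u^2+143u+140 = (u+8)(u^3+5u^2−4u−20) + (27u^2+195u+300)
  u^3+5u^2−4u−20 = ((1/27)u−20/243)(27u^2+195u+300) + ((76/81)u+380/81)
  27u^2+195u+300 = ((2187/76)u+1215/19)((76/81)u+380/81) + (0)
Last nonzero remainder: (76/81)u+380/81. Dividing through by 76/81 gives the monic gcd u+5.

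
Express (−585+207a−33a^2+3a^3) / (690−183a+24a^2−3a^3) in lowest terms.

Euclidean algorithm in ℚ[a]:
  3a^3−33a^2+207a−585 = (−1)(−3a^3+24a^2−183a+690) + (−9a^2+24a+105)
  −3a^3+24a^2−183a+690 = ((1/3)a−16/9)(−9a^2+24a+105) + (−(526/3)a+2630/3)
  −9a^2+24a+105 = ((27/526)a+63/526)(−(526/3)a+2630/3) + (0)
Last nonzero remainder: −(526/3)a+2630/3. Dividing through by −526/3 gives the monic gcd a−5.
Cancel a−5 from numerator and denominator to get the reduced form.

(−39+6a−a^2)/(46−3a+a^2)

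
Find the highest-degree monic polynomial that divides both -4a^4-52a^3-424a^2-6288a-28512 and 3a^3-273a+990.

a+11

By polynomial division,
  -4a^4-52a^3-424a^2-6288a-28512 = (-(4/3)a-52/3)(3a^3-273a+990) + (-788a^2-9700a-11352)
  3a^3-273a+990 = (-(3/788)a+7275/155236)(-788a^2-9700a-11352) + ((5369760/38809)a+59067360/38809)
  -788a^2-9700a-11352 = (-(7645373/1342440)a-1668787/223740)((5369760/38809)a+59067360/38809) + (0)
Last nonzero remainder: (5369760/38809)a+59067360/38809. Dividing through by 5369760/38809 gives the monic gcd a+11.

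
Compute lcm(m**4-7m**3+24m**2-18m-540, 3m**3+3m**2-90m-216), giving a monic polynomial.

m**5-3m**4-4m**3+78m**2-612m-2160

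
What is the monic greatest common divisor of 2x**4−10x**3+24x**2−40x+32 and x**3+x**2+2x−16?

Repeated division with remainder:
  2x**4−10x**3+24x**2−40x+32 = (2x−12)(x**3+x**2+2x−16) + (32x**2+16x−160)
  x**3+x**2+2x−16 = ((1/32)x+1/64)(32x**2+16x−160) + ((27/4)x−27/2)
  32x**2+16x−160 = ((128/27)x+320/27)((27/4)x−27/2) + (0)
Last nonzero remainder: (27/4)x−27/2. Dividing through by 27/4 gives the monic gcd x−2.

x−2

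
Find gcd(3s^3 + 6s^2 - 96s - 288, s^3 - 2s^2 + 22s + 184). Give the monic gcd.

s + 4

Apply the Euclidean algorithm:
  3s^3 + 6s^2 - 96s - 288 = (3)(s^3 - 2s^2 + 22s + 184) + (12s^2 - 162s - 840)
  s^3 - 2s^2 + 22s + 184 = ((1/12)s + 23/24)(12s^2 - 162s - 840) + ((989/4)s + 989)
  12s^2 - 162s - 840 = ((48/989)s - 840/989)((989/4)s + 989) + (0)
Last nonzero remainder: (989/4)s + 989. Dividing through by 989/4 gives the monic gcd s + 4.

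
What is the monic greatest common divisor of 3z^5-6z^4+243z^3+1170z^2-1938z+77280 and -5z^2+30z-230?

By polynomial division,
  3z^5-6z^4+243z^3+1170z^2-1938z+77280 = (-(3/5)z^3-(12/5)z^2-(177/5)z-336)(-5z^2+30z-230) + (0)
Last nonzero remainder: -5z^2+30z-230. Dividing through by -5 gives the monic gcd z^2-6z+46.

z^2-6z+46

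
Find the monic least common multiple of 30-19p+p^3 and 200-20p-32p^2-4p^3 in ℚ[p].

150-65p-19p^2+5p^3+p^4

By polynomial division,
  p^3-19p+30 = (-1/4)(-4p^3-32p^2-20p+200) + (-8p^2-24p+80)
  -4p^3-32p^2-20p+200 = ((1/2)p+5/2)(-8p^2-24p+80) + (0)
Last nonzero remainder: -8p^2-24p+80. Dividing through by -8 gives the monic gcd p^2+3p-10.
Then lcm(f, g) = f·g / gcd(f, g); expanding and making the result monic gives the answer.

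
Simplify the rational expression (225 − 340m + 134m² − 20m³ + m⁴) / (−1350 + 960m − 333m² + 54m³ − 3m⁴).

(−5 + 6m − m²)/(30 − 12m + 3m²)

Euclidean algorithm in ℚ[m]:
  m⁴ − 20m³ + 134m² − 340m + 225 = (−1/3)(−3m⁴ + 54m³ − 333m² + 960m − 1350) + (−2m³ + 23m² − 20m − 225)
  −3m⁴ + 54m³ − 333m² + 960m − 1350 = ((3/2)m − 39/4)(−2m³ + 23m² − 20m − 225) + (−(315/4)m² + (2205/2)m − 14175/4)
  −2m³ + 23m² − 20m − 225 = ((8/315)m + 4/63)(−(315/4)m² + (2205/2)m − 14175/4) + (0)
Last nonzero remainder: −(315/4)m² + (2205/2)m − 14175/4. Dividing through by −315/4 gives the monic gcd m² − 14m + 45.
Cancel m² − 14m + 45 from numerator and denominator to get the reduced form.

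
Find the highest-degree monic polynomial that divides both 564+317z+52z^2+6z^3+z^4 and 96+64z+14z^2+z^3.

4+z

Apply the Euclidean algorithm:
  z^4+6z^3+52z^2+317z+564 = (z-8)(z^3+14z^2+64z+96) + (100z^2+733z+1332)
  z^3+14z^2+64z+96 = ((1/100)z+667/10000)(100z^2+733z+1332) + ((17889/10000)z+17889/2500)
  100z^2+733z+1332 = ((1000000/17889)z+1110000/5963)((17889/10000)z+17889/2500) + (0)
Last nonzero remainder: (17889/10000)z+17889/2500. Dividing through by 17889/10000 gives the monic gcd z+4.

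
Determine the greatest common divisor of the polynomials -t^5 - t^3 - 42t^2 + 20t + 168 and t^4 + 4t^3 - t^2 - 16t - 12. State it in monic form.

t^3 + 3t^2 - 4t - 12

Apply the Euclidean algorithm:
  -t^5 - t^3 - 42t^2 + 20t + 168 = (-t + 4)(t^4 + 4t^3 - t^2 - 16t - 12) + (-18t^3 - 54t^2 + 72t + 216)
  t^4 + 4t^3 - t^2 - 16t - 12 = (-(1/18)t - 1/18)(-18t^3 - 54t^2 + 72t + 216) + (0)
Last nonzero remainder: -18t^3 - 54t^2 + 72t + 216. Dividing through by -18 gives the monic gcd t^3 + 3t^2 - 4t - 12.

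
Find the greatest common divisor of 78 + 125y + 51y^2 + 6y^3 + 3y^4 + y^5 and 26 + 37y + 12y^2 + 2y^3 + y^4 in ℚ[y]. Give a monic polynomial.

Apply the Euclidean algorithm:
  y^5 + 3y^4 + 6y^3 + 51y^2 + 125y + 78 = (y + 1)(y^4 + 2y^3 + 12y^2 + 37y + 26) + (-8y^3 + 2y^2 + 62y + 52)
  y^4 + 2y^3 + 12y^2 + 37y + 26 = (-(1/8)y - 9/32)(-8y^3 + 2y^2 + 62y + 52) + ((325/16)y^2 + (975/16)y + 325/8)
  -8y^3 + 2y^2 + 62y + 52 = (-(128/325)y + 32/25)((325/16)y^2 + (975/16)y + 325/8) + (0)
Last nonzero remainder: (325/16)y^2 + (975/16)y + 325/8. Dividing through by 325/16 gives the monic gcd y^2 + 3y + 2.

2 + 3y + y^2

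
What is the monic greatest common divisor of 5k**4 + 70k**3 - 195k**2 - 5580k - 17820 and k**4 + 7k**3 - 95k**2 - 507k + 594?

k**3 + 8k**2 - 87k - 594

By polynomial division,
  5k**4 + 70k**3 - 195k**2 - 5580k - 17820 = (5)(k**4 + 7k**3 - 95k**2 - 507k + 594) + (35k**3 + 280k**2 - 3045k - 20790)
  k**4 + 7k**3 - 95k**2 - 507k + 594 = ((1/35)k - 1/35)(35k**3 + 280k**2 - 3045k - 20790) + (0)
Last nonzero remainder: 35k**3 + 280k**2 - 3045k - 20790. Dividing through by 35 gives the monic gcd k**3 + 8k**2 - 87k - 594.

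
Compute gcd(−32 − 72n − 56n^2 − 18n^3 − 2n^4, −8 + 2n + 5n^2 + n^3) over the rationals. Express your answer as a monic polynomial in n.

Euclidean algorithm in ℚ[n]:
  −2n^4 − 18n^3 − 56n^2 − 72n − 32 = (−2n − 8)(n^3 + 5n^2 + 2n − 8) + (−12n^2 − 72n − 96)
  n^3 + 5n^2 + 2n − 8 = (−(1/12)n + 1/12)(−12n^2 − 72n − 96) + (0)
Last nonzero remainder: −12n^2 − 72n − 96. Dividing through by −12 gives the monic gcd n^2 + 6n + 8.

8 + 6n + n^2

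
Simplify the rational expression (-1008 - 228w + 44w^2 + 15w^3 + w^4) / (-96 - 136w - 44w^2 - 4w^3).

(168 + 10w - 9w^2 - w^3)/(16 + 20w + 4w^2)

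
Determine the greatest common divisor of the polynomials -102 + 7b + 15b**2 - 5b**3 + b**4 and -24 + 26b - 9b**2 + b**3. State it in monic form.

-3 + b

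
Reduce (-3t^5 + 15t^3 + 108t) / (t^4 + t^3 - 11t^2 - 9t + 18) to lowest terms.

(-3t^3 - 12t)/(t^2 + t - 2)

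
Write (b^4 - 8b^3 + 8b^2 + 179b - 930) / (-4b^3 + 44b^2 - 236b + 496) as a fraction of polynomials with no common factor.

(-b^2 + b + 30)/(4b - 16)

Apply the Euclidean algorithm:
  b^4 - 8b^3 + 8b^2 + 179b - 930 = (-(1/4)b - 3/4)(-4b^3 + 44b^2 - 236b + 496) + (-18b^2 + 126b - 558)
  -4b^3 + 44b^2 - 236b + 496 = ((2/9)b - 8/9)(-18b^2 + 126b - 558) + (0)
Last nonzero remainder: -18b^2 + 126b - 558. Dividing through by -18 gives the monic gcd b^2 - 7b + 31.
Cancel b^2 - 7b + 31 from numerator and denominator to get the reduced form.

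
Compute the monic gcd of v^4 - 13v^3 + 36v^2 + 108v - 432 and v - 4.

v - 4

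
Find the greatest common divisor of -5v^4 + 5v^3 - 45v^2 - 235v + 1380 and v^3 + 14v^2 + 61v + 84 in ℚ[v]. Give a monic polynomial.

Repeated division with remainder:
  -5v^4 + 5v^3 - 45v^2 - 235v + 1380 = (-5v + 75)(v^3 + 14v^2 + 61v + 84) + (-790v^2 - 4390v - 4920)
  v^3 + 14v^2 + 61v + 84 = (-(1/790)v - 667/62410)(-790v^2 - 4390v - 4920) + ((49020/6241)v + 196080/6241)
  -790v^2 - 4390v - 4920 = (-(493039/4902)v - 255881/1634)((49020/6241)v + 196080/6241) + (0)
Last nonzero remainder: (49020/6241)v + 196080/6241. Dividing through by 49020/6241 gives the monic gcd v + 4.

v + 4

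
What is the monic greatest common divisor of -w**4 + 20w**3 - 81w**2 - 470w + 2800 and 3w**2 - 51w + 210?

w**2 - 17w + 70

Apply the Euclidean algorithm:
  -w**4 + 20w**3 - 81w**2 - 470w + 2800 = (-(1/3)w**2 + w + 40/3)(3w**2 - 51w + 210) + (0)
Last nonzero remainder: 3w**2 - 51w + 210. Dividing through by 3 gives the monic gcd w**2 - 17w + 70.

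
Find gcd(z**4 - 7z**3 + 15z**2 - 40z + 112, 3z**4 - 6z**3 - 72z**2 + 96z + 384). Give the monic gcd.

Repeated division with remainder:
  z**4 - 7z**3 + 15z**2 - 40z + 112 = (1/3)(3z**4 - 6z**3 - 72z**2 + 96z + 384) + (-5z**3 + 39z**2 - 72z - 16)
  3z**4 - 6z**3 - 72z**2 + 96z + 384 = (-(3/5)z - 87/25)(-5z**3 + 39z**2 - 72z - 16) + ((513/25)z**2 - (4104/25)z + 8208/25)
  -5z**3 + 39z**2 - 72z - 16 = (-(125/513)z - 25/513)((513/25)z**2 - (4104/25)z + 8208/25) + (0)
Last nonzero remainder: (513/25)z**2 - (4104/25)z + 8208/25. Dividing through by 513/25 gives the monic gcd z**2 - 8z + 16.

z**2 - 8z + 16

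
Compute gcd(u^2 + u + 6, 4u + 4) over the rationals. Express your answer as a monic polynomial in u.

1

Apply the Euclidean algorithm:
  u^2 + u + 6 = ((1/4)u)(4u + 4) + (6)
  4u + 4 = ((2/3)u + 2/3)(6) + (0)
The last nonzero remainder is the constant 6, so the polynomials are coprime and gcd = 1.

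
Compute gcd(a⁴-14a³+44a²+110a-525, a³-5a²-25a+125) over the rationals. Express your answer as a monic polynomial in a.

By polynomial division,
  a⁴-14a³+44a²+110a-525 = (a-9)(a³-5a²-25a+125) + (24a²-240a+600)
  a³-5a²-25a+125 = ((1/24)a+5/24)(24a²-240a+600) + (0)
Last nonzero remainder: 24a²-240a+600. Dividing through by 24 gives the monic gcd a²-10a+25.

a²-10a+25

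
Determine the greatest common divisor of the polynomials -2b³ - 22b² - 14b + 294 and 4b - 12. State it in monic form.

By polynomial division,
  -2b³ - 22b² - 14b + 294 = (-(1/2)b² - 7b - 49/2)(4b - 12) + (0)
Last nonzero remainder: 4b - 12. Dividing through by 4 gives the monic gcd b - 3.

b - 3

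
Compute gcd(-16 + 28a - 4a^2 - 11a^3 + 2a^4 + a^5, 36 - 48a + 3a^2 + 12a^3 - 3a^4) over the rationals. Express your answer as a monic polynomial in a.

By polynomial division,
  a^5 + 2a^4 - 11a^3 - 4a^2 + 28a - 16 = (-(1/3)a - 2)(-3a^4 + 12a^3 + 3a^2 - 48a + 36) + (14a^3 - 14a^2 - 56a + 56)
  -3a^4 + 12a^3 + 3a^2 - 48a + 36 = (-(3/14)a + 9/14)(14a^3 - 14a^2 - 56a + 56) + (0)
Last nonzero remainder: 14a^3 - 14a^2 - 56a + 56. Dividing through by 14 gives the monic gcd a^3 - a^2 - 4a + 4.

4 - 4a - a^2 + a^3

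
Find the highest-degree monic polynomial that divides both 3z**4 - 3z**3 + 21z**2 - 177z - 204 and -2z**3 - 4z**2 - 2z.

By polynomial division,
  3z**4 - 3z**3 + 21z**2 - 177z - 204 = (-(3/2)z + 9/2)(-2z**3 - 4z**2 - 2z) + (36z**2 - 168z - 204)
  -2z**3 - 4z**2 - 2z = (-(1/18)z - 10/27)(36z**2 - 168z - 204) + (-(680/9)z - 680/9)
  36z**2 - 168z - 204 = (-(81/170)z + 27/10)(-(680/9)z - 680/9) + (0)
Last nonzero remainder: -(680/9)z - 680/9. Dividing through by -680/9 gives the monic gcd z + 1.

z + 1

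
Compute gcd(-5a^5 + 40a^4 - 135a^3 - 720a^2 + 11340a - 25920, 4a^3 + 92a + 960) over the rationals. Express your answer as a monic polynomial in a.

a^2 - 5a + 48

By polynomial division,
  -5a^5 + 40a^4 - 135a^3 - 720a^2 + 11340a - 25920 = (-(5/4)a^2 + 10a - 5)(4a^3 + 92a + 960) + (-440a^2 + 2200a - 21120)
  4a^3 + 92a + 960 = (-(1/110)a - 1/22)(-440a^2 + 2200a - 21120) + (0)
Last nonzero remainder: -440a^2 + 2200a - 21120. Dividing through by -440 gives the monic gcd a^2 - 5a + 48.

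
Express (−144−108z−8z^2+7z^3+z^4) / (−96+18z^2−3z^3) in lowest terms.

By polynomial division,
  z^4+7z^3−8z^2−108z−144 = (−(1/3)z−13/3)(−3z^3+18z^2−96) + (70z^2−140z−560)
  −3z^3+18z^2−96 = (−(3/70)z+6/35)(70z^2−140z−560) + (0)
Last nonzero remainder: 70z^2−140z−560. Dividing through by 70 gives the monic gcd z^2−2z−8.
Cancel z^2−2z−8 from numerator and denominator to get the reduced form.

(−18−9z−z^2)/(−12+3z)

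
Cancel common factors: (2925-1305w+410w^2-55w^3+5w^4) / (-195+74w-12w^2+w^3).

(75-20w+5w^2)/(-5+w)

Euclidean algorithm in ℚ[w]:
  5w^4-55w^3+410w^2-1305w+2925 = (5w+5)(w^3-12w^2+74w-195) + (100w^2-700w+3900)
  w^3-12w^2+74w-195 = ((1/100)w-1/20)(100w^2-700w+3900) + (0)
Last nonzero remainder: 100w^2-700w+3900. Dividing through by 100 gives the monic gcd w^2-7w+39.
Cancel w^2-7w+39 from numerator and denominator to get the reduced form.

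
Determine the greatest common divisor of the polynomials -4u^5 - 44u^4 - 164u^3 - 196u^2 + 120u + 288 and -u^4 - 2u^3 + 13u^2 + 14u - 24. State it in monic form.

u^3 + 5u^2 + 2u - 8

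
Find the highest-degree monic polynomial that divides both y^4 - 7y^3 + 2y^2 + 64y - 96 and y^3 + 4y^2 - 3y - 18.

y^2 + y - 6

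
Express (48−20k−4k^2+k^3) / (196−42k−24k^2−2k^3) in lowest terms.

(24+2k−k^2)/(98+28k+2k^2)

By polynomial division,
  k^3−4k^2−20k+48 = (−1/2)(−2k^3−24k^2−42k+196) + (−16k^2−41k+146)
  −2k^3−24k^2−42k+196 = ((1/8)k+151/128)(−16k^2−41k+146) + (−(1521/128)k+1521/64)
  −16k^2−41k+146 = ((2048/1521)k+9344/1521)(−(1521/128)k+1521/64) + (0)
Last nonzero remainder: −(1521/128)k+1521/64. Dividing through by −1521/128 gives the monic gcd k−2.
Cancel k−2 from numerator and denominator to get the reduced form.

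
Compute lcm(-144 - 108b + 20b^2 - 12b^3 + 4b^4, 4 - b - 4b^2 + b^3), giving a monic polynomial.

36 - 9b - 32b^2 + 8b^3 - 4b^4 + b^5

Apply the Euclidean algorithm:
  4b^4 - 12b^3 + 20b^2 - 108b - 144 = (4b + 4)(b^3 - 4b^2 - b + 4) + (40b^2 - 120b - 160)
  b^3 - 4b^2 - b + 4 = ((1/40)b - 1/40)(40b^2 - 120b - 160) + (0)
Last nonzero remainder: 40b^2 - 120b - 160. Dividing through by 40 gives the monic gcd b^2 - 3b - 4.
Then lcm(f, g) = f·g / gcd(f, g); expanding and making the result monic gives the answer.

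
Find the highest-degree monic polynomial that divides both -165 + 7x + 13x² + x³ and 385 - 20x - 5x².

11 + x

By polynomial division,
  x³ + 13x² + 7x - 165 = (-(1/5)x - 9/5)(-5x² - 20x + 385) + (48x + 528)
  -5x² - 20x + 385 = (-(5/48)x + 35/48)(48x + 528) + (0)
Last nonzero remainder: 48x + 528. Dividing through by 48 gives the monic gcd x + 11.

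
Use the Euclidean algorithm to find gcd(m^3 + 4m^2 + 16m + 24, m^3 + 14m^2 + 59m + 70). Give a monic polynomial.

Repeated division with remainder:
  m^3 + 4m^2 + 16m + 24 = (m^3 + 14m^2 + 59m + 70) + (-10m^2 - 43m - 46)
  m^3 + 14m^2 + 59m + 70 = (-(1/10)m - 97/100)(-10m^2 - 43m - 46) + ((1269/100)m + 1269/50)
  -10m^2 - 43m - 46 = (-(1000/1269)m - 2300/1269)((1269/100)m + 1269/50) + (0)
Last nonzero remainder: (1269/100)m + 1269/50. Dividing through by 1269/100 gives the monic gcd m + 2.

m + 2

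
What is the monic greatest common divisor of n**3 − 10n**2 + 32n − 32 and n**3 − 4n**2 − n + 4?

n − 4

Repeated division with remainder:
  n**3 − 10n**2 + 32n − 32 = (n**3 − 4n**2 − n + 4) + (−6n**2 + 33n − 36)
  n**3 − 4n**2 − n + 4 = (−(1/6)n − 1/4)(−6n**2 + 33n − 36) + ((5/4)n − 5)
  −6n**2 + 33n − 36 = (−(24/5)n + 36/5)((5/4)n − 5) + (0)
Last nonzero remainder: (5/4)n − 5. Dividing through by 5/4 gives the monic gcd n − 4.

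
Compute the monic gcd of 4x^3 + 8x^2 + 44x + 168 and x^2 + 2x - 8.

Euclidean algorithm in ℚ[x]:
  4x^3 + 8x^2 + 44x + 168 = (4x)(x^2 + 2x - 8) + (76x + 168)
  x^2 + 2x - 8 = ((1/76)x - 1/361)(76x + 168) + (-2720/361)
  76x + 168 = (-(6859/680)x - 7581/340)(-2720/361) + (0)
The last nonzero remainder is the constant -2720/361, so the polynomials are coprime and gcd = 1.

1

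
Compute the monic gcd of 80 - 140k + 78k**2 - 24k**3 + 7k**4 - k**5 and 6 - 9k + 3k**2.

Apply the Euclidean algorithm:
  -k**5 + 7k**4 - 24k**3 + 78k**2 - 140k + 80 = (-(1/3)k**3 + (4/3)k**2 - (10/3)k + 40/3)(3k**2 - 9k + 6) + (0)
Last nonzero remainder: 3k**2 - 9k + 6. Dividing through by 3 gives the monic gcd k**2 - 3k + 2.

2 - 3k + k**2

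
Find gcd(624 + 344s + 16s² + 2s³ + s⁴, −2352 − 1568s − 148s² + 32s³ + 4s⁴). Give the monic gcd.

Apply the Euclidean algorithm:
  s⁴ + 2s³ + 16s² + 344s + 624 = (1/4)(4s⁴ + 32s³ − 148s² − 1568s − 2352) + (−6s³ + 53s² + 736s + 1212)
  4s⁴ + 32s³ − 148s² − 1568s − 2352 = (−(2/3)s − 101/9)(−6s³ + 53s² + 736s + 1212) + ((8437/9)s² + (67496/9)s + 33748/3)
  −6s³ + 53s² + 736s + 1212 = (−(54/8437)s + 909/8437)((8437/9)s² + (67496/9)s + 33748/3) + (0)
Last nonzero remainder: (8437/9)s² + (67496/9)s + 33748/3. Dividing through by 8437/9 gives the monic gcd s² + 8s + 12.

12 + 8s + s²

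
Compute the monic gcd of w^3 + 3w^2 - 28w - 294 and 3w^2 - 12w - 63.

w - 7

Repeated division with remainder:
  w^3 + 3w^2 - 28w - 294 = ((1/3)w + 7/3)(3w^2 - 12w - 63) + (21w - 147)
  3w^2 - 12w - 63 = ((1/7)w + 3/7)(21w - 147) + (0)
Last nonzero remainder: 21w - 147. Dividing through by 21 gives the monic gcd w - 7.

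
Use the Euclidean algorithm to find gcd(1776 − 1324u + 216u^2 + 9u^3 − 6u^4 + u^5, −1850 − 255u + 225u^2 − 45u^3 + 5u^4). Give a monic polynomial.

37 − 6u + u^2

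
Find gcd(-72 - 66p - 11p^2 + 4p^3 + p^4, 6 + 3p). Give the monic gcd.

2 + p

By polynomial division,
  p^4 + 4p^3 - 11p^2 - 66p - 72 = ((1/3)p^3 + (2/3)p^2 - 5p - 12)(3p + 6) + (0)
Last nonzero remainder: 3p + 6. Dividing through by 3 gives the monic gcd p + 2.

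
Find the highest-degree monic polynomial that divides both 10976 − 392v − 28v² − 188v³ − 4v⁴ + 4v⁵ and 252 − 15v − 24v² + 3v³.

28 − 11v + v²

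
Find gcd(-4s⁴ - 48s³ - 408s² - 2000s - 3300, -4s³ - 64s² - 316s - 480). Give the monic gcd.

s² + 8s + 15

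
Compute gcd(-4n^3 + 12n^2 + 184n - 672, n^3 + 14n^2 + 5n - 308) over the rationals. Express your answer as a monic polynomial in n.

n^2 + 3n - 28

By polynomial division,
  -4n^3 + 12n^2 + 184n - 672 = (-4)(n^3 + 14n^2 + 5n - 308) + (68n^2 + 204n - 1904)
  n^3 + 14n^2 + 5n - 308 = ((1/68)n + 11/68)(68n^2 + 204n - 1904) + (0)
Last nonzero remainder: 68n^2 + 204n - 1904. Dividing through by 68 gives the monic gcd n^2 + 3n - 28.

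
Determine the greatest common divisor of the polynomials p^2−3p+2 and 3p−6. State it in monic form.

p−2

Apply the Euclidean algorithm:
  p^2−3p+2 = ((1/3)p−1/3)(3p−6) + (0)
Last nonzero remainder: 3p−6. Dividing through by 3 gives the monic gcd p−2.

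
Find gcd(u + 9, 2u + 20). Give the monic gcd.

1

Euclidean algorithm in ℚ[u]:
  u + 9 = (1/2)(2u + 20) + (-1)
  2u + 20 = (-2u - 20)(-1) + (0)
The last nonzero remainder is the constant -1, so the polynomials are coprime and gcd = 1.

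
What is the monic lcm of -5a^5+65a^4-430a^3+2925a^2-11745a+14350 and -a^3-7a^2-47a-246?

a^6-7a^5+8a^4-69a^3-1161a^2+11224a-17220

Euclidean algorithm in ℚ[a]:
  -5a^5+65a^4-430a^3+2925a^2-11745a+14350 = (5a^2-100a+895)(-a^3-7a^2-47a-246) + (5720a^2+5720a+234520)
  -a^3-7a^2-47a-246 = (-(1/5720)a-3/2860)(5720a^2+5720a+234520) + (0)
Last nonzero remainder: 5720a^2+5720a+234520. Dividing through by 5720 gives the monic gcd a^2+a+41.
Then lcm(f, g) = f·g / gcd(f, g); expanding and making the result monic gives the answer.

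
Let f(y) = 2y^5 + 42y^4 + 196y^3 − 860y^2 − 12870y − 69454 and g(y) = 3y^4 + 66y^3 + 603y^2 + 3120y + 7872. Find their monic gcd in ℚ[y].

y^2 + 6y + 41

Repeated division with remainder:
  2y^5 + 42y^4 + 196y^3 − 860y^2 − 12870y − 69454 = ((2/3)y − 2/3)(3y^4 + 66y^3 + 603y^2 + 3120y + 7872) + (−162y^3 − 2538y^2 − 16038y − 64206)
  3y^4 + 66y^3 + 603y^2 + 3120y + 7872 = (−(1/54)y − 19/162)(−162y^3 − 2538y^2 − 16038y − 64206) + ((25/3)y^2 + 50y + 1025/3)
  −162y^3 − 2538y^2 − 16038y − 64206 = (−(486/25)y − 4698/25)((25/3)y^2 + 50y + 1025/3) + (0)
Last nonzero remainder: (25/3)y^2 + 50y + 1025/3. Dividing through by 25/3 gives the monic gcd y^2 + 6y + 41.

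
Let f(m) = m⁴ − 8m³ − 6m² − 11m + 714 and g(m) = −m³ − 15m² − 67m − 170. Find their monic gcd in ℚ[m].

m² + 5m + 17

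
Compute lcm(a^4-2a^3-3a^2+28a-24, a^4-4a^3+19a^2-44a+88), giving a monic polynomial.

a^6-2a^5+8a^4+6a^3-57a^2+308a-264

Repeated division with remainder:
  a^4-2a^3-3a^2+28a-24 = (a^4-4a^3+19a^2-44a+88) + (2a^3-22a^2+72a-112)
  a^4-4a^3+19a^2-44a+88 = ((1/2)a+7/2)(2a^3-22a^2+72a-112) + (60a^2-240a+480)
  2a^3-22a^2+72a-112 = ((1/30)a-7/30)(60a^2-240a+480) + (0)
Last nonzero remainder: 60a^2-240a+480. Dividing through by 60 gives the monic gcd a^2-4a+8.
Then lcm(f, g) = f·g / gcd(f, g); expanding and making the result monic gives the answer.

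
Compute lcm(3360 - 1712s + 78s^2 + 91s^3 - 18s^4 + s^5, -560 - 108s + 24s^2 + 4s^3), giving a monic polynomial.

By polynomial division,
  s^5 - 18s^4 + 91s^3 + 78s^2 - 1712s + 3360 = ((1/4)s^2 - 6s + 131/2)(4s^3 + 24s^2 - 108s - 560) + (-2002s^2 + 2002s + 40040)
  4s^3 + 24s^2 - 108s - 560 = (-(2/1001)s - 2/143)(-2002s^2 + 2002s + 40040) + (0)
Last nonzero remainder: -2002s^2 + 2002s + 40040. Dividing through by -2002 gives the monic gcd s^2 - s - 20.
Then lcm(f, g) = f·g / gcd(f, g); expanding and making the result monic gives the answer.

23520 - 8624s - 1166s^2 + 715s^3 - 35s^4 - 11s^5 + s^6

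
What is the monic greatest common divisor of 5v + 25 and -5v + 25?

1

Apply the Euclidean algorithm:
  5v + 25 = (-1)(-5v + 25) + (50)
  -5v + 25 = (-(1/10)v + 1/2)(50) + (0)
The last nonzero remainder is the constant 50, so the polynomials are coprime and gcd = 1.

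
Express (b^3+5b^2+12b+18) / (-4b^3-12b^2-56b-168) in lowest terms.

Apply the Euclidean algorithm:
  b^3+5b^2+12b+18 = (-1/4)(-4b^3-12b^2-56b-168) + (2b^2-2b-24)
  -4b^3-12b^2-56b-168 = (-2b-8)(2b^2-2b-24) + (-120b-360)
  2b^2-2b-24 = (-(1/60)b+1/15)(-120b-360) + (0)
Last nonzero remainder: -120b-360. Dividing through by -120 gives the monic gcd b+3.
Cancel b+3 from numerator and denominator to get the reduced form.

(-b^2-2b-6)/(4b^2+56)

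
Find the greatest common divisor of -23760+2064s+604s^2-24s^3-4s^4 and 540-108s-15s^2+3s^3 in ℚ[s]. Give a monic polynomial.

By polynomial division,
  -4s^4-24s^3+604s^2+2064s-23760 = (-(4/3)s-44/3)(3s^3-15s^2-108s+540) + (240s^2+1200s-15840)
  3s^3-15s^2-108s+540 = ((1/80)s-1/8)(240s^2+1200s-15840) + (240s-1440)
  240s^2+1200s-15840 = (s+11)(240s-1440) + (0)
Last nonzero remainder: 240s-1440. Dividing through by 240 gives the monic gcd s-6.

-6+s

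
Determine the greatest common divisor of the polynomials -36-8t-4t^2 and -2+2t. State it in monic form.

1

Repeated division with remainder:
  -4t^2-8t-36 = (-2t-6)(2t-2) + (-48)
  2t-2 = (-(1/24)t+1/24)(-48) + (0)
The last nonzero remainder is the constant -48, so the polynomials are coprime and gcd = 1.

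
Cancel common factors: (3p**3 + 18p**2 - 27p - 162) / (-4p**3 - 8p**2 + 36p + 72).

(-3p - 18)/(4p + 8)

Apply the Euclidean algorithm:
  3p**3 + 18p**2 - 27p - 162 = (-3/4)(-4p**3 - 8p**2 + 36p + 72) + (12p**2 - 108)
  -4p**3 - 8p**2 + 36p + 72 = (-(1/3)p - 2/3)(12p**2 - 108) + (0)
Last nonzero remainder: 12p**2 - 108. Dividing through by 12 gives the monic gcd p**2 - 9.
Cancel p**2 - 9 from numerator and denominator to get the reduced form.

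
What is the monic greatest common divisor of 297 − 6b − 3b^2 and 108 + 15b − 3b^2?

−9 + b

Euclidean algorithm in ℚ[b]:
  −3b^2 − 6b + 297 = (−3b^2 + 15b + 108) + (−21b + 189)
  −3b^2 + 15b + 108 = ((1/7)b + 4/7)(−21b + 189) + (0)
Last nonzero remainder: −21b + 189. Dividing through by −21 gives the monic gcd b − 9.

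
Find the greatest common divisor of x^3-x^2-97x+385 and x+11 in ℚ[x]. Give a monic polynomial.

Euclidean algorithm in ℚ[x]:
  x^3-x^2-97x+385 = (x^2-12x+35)(x+11) + (0)
The last nonzero remainder x+11 is already monic.

x+11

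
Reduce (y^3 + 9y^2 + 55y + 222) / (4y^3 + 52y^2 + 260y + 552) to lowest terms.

By polynomial division,
  y^3 + 9y^2 + 55y + 222 = (1/4)(4y^3 + 52y^2 + 260y + 552) + (-4y^2 - 10y + 84)
  4y^3 + 52y^2 + 260y + 552 = (-y - 21/2)(-4y^2 - 10y + 84) + (239y + 1434)
  -4y^2 - 10y + 84 = (-(4/239)y + 14/239)(239y + 1434) + (0)
Last nonzero remainder: 239y + 1434. Dividing through by 239 gives the monic gcd y + 6.
Cancel y + 6 from numerator and denominator to get the reduced form.

(y^2 + 3y + 37)/(4y^2 + 28y + 92)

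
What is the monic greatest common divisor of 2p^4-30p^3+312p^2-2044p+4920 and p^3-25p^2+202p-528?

By polynomial division,
  2p^4-30p^3+312p^2-2044p+4920 = (2p+20)(p^3-25p^2+202p-528) + (408p^2-5028p+15480)
  p^3-25p^2+202p-528 = ((1/408)p-431/13872)(408p^2-5028p+15480) + ((9063/1156)p-27189/578)
  408p^2-5028p+15480 = ((157216/3021)p-994160/3021)((9063/1156)p-27189/578) + (0)
Last nonzero remainder: (9063/1156)p-27189/578. Dividing through by 9063/1156 gives the monic gcd p-6.

p-6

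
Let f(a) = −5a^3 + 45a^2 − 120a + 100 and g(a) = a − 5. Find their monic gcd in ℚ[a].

a − 5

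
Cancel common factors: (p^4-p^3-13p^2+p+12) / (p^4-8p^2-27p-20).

Apply the Euclidean algorithm:
  p^4-p^3-13p^2+p+12 = (p^4-8p^2-27p-20) + (-p^3-5p^2+28p+32)
  p^4-8p^2-27p-20 = (-p+5)(-p^3-5p^2+28p+32) + (45p^2-135p-180)
  -p^3-5p^2+28p+32 = (-(1/45)p-8/45)(45p^2-135p-180) + (0)
Last nonzero remainder: 45p^2-135p-180. Dividing through by 45 gives the monic gcd p^2-3p-4.
Cancel p^2-3p-4 from numerator and denominator to get the reduced form.

(p^2+2p-3)/(p^2+3p+5)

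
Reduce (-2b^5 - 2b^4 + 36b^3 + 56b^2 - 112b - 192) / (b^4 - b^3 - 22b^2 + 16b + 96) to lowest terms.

(-2b^3 - 6b^2 + 8b + 24)/(b^2 + b - 12)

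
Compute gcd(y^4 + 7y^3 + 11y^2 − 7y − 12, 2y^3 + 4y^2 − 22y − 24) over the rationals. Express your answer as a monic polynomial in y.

Euclidean algorithm in ℚ[y]:
  y^4 + 7y^3 + 11y^2 − 7y − 12 = ((1/2)y + 5/2)(2y^3 + 4y^2 − 22y − 24) + (12y^2 + 60y + 48)
  2y^3 + 4y^2 − 22y − 24 = ((1/6)y − 1/2)(12y^2 + 60y + 48) + (0)
Last nonzero remainder: 12y^2 + 60y + 48. Dividing through by 12 gives the monic gcd y^2 + 5y + 4.

y^2 + 5y + 4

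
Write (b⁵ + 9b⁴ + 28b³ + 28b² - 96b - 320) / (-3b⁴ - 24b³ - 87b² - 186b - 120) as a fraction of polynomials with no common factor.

(-b² - 2b + 8)/(3b + 3)

Euclidean algorithm in ℚ[b]:
  b⁵ + 9b⁴ + 28b³ + 28b² - 96b - 320 = (-(1/3)b - 1/3)(-3b⁴ - 24b³ - 87b² - 186b - 120) + (-9b³ - 63b² - 198b - 360)
  -3b⁴ - 24b³ - 87b² - 186b - 120 = ((1/3)b + 1/3)(-9b³ - 63b² - 198b - 360) + (0)
Last nonzero remainder: -9b³ - 63b² - 198b - 360. Dividing through by -9 gives the monic gcd b³ + 7b² + 22b + 40.
Cancel b³ + 7b² + 22b + 40 from numerator and denominator to get the reduced form.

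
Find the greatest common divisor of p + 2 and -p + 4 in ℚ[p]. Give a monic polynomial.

Apply the Euclidean algorithm:
  p + 2 = (-1)(-p + 4) + (6)
  -p + 4 = (-(1/6)p + 2/3)(6) + (0)
The last nonzero remainder is the constant 6, so the polynomials are coprime and gcd = 1.

1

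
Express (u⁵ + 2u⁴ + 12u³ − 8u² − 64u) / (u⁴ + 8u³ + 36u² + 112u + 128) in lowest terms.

Repeated division with remainder:
  u⁵ + 2u⁴ + 12u³ − 8u² − 64u = (u − 6)(u⁴ + 8u³ + 36u² + 112u + 128) + (24u³ + 96u² + 480u + 768)
  u⁴ + 8u³ + 36u² + 112u + 128 = ((1/24)u + 1/6)(24u³ + 96u² + 480u + 768) + (0)
Last nonzero remainder: 24u³ + 96u² + 480u + 768. Dividing through by 24 gives the monic gcd u³ + 4u² + 20u + 32.
Cancel u³ + 4u² + 20u + 32 from numerator and denominator to get the reduced form.

(u² − 2u)/(u + 4)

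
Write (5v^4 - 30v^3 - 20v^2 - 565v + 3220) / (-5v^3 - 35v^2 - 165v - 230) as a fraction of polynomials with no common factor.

(-v^2 + 11v - 28)/(v + 2)

Apply the Euclidean algorithm:
  5v^4 - 30v^3 - 20v^2 - 565v + 3220 = (-v + 13)(-5v^3 - 35v^2 - 165v - 230) + (270v^2 + 1350v + 6210)
  -5v^3 - 35v^2 - 165v - 230 = (-(1/54)v - 1/27)(270v^2 + 1350v + 6210) + (0)
Last nonzero remainder: 270v^2 + 1350v + 6210. Dividing through by 270 gives the monic gcd v^2 + 5v + 23.
Cancel v^2 + 5v + 23 from numerator and denominator to get the reduced form.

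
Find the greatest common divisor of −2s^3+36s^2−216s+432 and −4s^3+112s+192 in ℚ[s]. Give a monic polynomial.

s−6

Apply the Euclidean algorithm:
  −2s^3+36s^2−216s+432 = (1/2)(−4s^3+112s+192) + (36s^2−272s+336)
  −4s^3+112s+192 = (−(1/9)s−68/81)(36s^2−272s+336) + (−(6400/81)s+12800/27)
  36s^2−272s+336 = (−(729/1600)s+567/800)(−(6400/81)s+12800/27) + (0)
Last nonzero remainder: −(6400/81)s+12800/27. Dividing through by −6400/81 gives the monic gcd s−6.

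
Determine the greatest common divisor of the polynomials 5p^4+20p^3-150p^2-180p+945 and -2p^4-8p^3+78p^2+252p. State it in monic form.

Apply the Euclidean algorithm:
  5p^4+20p^3-150p^2-180p+945 = (-5/2)(-2p^4-8p^3+78p^2+252p) + (45p^2+450p+945)
  -2p^4-8p^3+78p^2+252p = (-(2/45)p^2+(4/15)p)(45p^2+450p+945) + (0)
Last nonzero remainder: 45p^2+450p+945. Dividing through by 45 gives the monic gcd p^2+10p+21.

p^2+10p+21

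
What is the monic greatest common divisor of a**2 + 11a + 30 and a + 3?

Repeated division with remainder:
  a**2 + 11a + 30 = (a + 8)(a + 3) + (6)
  a + 3 = ((1/6)a + 1/2)(6) + (0)
The last nonzero remainder is the constant 6, so the polynomials are coprime and gcd = 1.

1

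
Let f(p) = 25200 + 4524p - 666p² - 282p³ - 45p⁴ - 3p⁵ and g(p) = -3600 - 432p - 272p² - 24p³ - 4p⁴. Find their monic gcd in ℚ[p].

Repeated division with remainder:
  -3p⁵ - 45p⁴ - 282p³ - 666p² + 4524p + 25200 = ((3/4)p + 27/4)(-4p⁴ - 24p³ - 272p² - 432p - 3600) + (84p³ + 1494p² + 10140p + 49500)
  -4p⁴ - 24p³ - 272p² - 432p - 3600 = (-(1/21)p + 55/98)(84p³ + 1494p² + 10140p + 49500) + (-(30753/49)p² - (184518/49)p - 1537650/49)
  84p³ + 1494p² + 10140p + 49500 = (-(1372/10251)p - 5390/3417)(-(30753/49)p² - (184518/49)p - 1537650/49) + (0)
Last nonzero remainder: -(30753/49)p² - (184518/49)p - 1537650/49. Dividing through by -30753/49 gives the monic gcd p² + 6p + 50.

50 + 6p + p²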